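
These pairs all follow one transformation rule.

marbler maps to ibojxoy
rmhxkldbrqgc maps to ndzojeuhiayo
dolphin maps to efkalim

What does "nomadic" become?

afzkljx

The pattern: shift every letter 3 places backward in the alphabet (wrapping around), then move the last 3 characters to the front (rotate right by 3).
"nomadic" → "kljxafz" → "afzkljx".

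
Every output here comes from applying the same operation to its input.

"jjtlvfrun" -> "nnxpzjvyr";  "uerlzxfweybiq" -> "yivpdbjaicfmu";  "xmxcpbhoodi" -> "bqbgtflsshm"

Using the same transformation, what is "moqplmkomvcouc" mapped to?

qsutpqosqzgsyg

The transformation: shift every letter 4 places forward in the alphabet (wrapping around).
So "moqplmkomvcouc" becomes "qsutpqosqzgsyg".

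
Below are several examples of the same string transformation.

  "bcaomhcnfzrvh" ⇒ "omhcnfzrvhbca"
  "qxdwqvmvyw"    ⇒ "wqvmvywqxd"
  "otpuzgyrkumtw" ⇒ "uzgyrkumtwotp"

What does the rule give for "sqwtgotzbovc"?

tgotzbovcsqw

The transformation: move the first 3 characters to the end (rotate left by 3).
"sqwtgotzbovc" → "tgotzbovcsqw".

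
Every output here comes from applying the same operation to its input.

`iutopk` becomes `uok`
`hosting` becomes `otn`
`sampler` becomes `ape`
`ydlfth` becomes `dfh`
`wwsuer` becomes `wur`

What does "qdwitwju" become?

Each output is the input with this applied: keep every other character starting from the second (positions 2nd, 4th, 6th, ...).
So "qdwitwju" becomes "diwu".

diwu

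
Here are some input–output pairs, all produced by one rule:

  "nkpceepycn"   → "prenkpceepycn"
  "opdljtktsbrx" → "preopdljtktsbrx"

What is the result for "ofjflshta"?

In each case the input is transformed by: prepend "pre".
So "ofjflshta" becomes "preofjflshta".

preofjflshta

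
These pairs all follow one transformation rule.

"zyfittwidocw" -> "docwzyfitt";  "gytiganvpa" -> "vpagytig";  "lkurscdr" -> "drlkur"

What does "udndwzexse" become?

xseudndw

In each case the input is transformed by: swap the front and back halves of the string, then delete the first 2 characters.
Starting from "udndwzexse": after the first operation, "zexseudndw"; after the second, "xseudndw".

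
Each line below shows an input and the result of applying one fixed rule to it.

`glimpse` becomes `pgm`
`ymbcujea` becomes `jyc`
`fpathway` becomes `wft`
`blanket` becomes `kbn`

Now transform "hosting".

Rule — move the last 3 characters to the front (rotate right by 3), then keep one character in every 3, starting at position 1 (positions 1st, 4th, 7th, ...).
On "hosting": the first step gives "inghost", and the second then gives "iht".

iht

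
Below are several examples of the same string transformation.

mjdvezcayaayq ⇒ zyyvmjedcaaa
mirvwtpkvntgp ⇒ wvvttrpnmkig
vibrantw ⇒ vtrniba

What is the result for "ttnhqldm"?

ttqnlhd

Looking at the pairs, the operation is to delete the last character, then sort the characters into reverse alphabetical order.
Working it through for "ttnhqldm": intermediate "ttnhqld", final "ttqnlhd".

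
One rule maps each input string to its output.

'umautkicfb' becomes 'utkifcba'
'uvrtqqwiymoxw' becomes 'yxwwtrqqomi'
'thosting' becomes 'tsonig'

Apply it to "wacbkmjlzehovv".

zvvomlkjhecb

Looking at the pairs, the operation is to delete the first 2 characters, then sort the characters into reverse alphabetical order.
Doing the same to "wacbkmjlzehovv": "zvvomlkjhecb".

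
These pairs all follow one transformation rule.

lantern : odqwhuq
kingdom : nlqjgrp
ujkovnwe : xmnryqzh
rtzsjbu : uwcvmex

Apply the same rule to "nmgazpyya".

What's happening: shift every letter 3 places forward in the alphabet (wrapping around).
"nmgazpyya" → "qpjdcsbbd".

qpjdcsbbd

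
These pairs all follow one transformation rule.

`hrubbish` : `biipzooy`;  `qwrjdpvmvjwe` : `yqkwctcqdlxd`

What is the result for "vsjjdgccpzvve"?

The transformation: shift every letter 7 places forward in the alphabet (wrapping around), then move the first 2 characters to the end (rotate left by 2).
Starting from "vsjjdgccpzvve": after the first operation, "czqqknjjwgccl"; after the second, "qqknjjwgcclcz".
(Check on "hrubbish": → "oybiipzo" → "biipzooy" ✓)

qqknjjwgcclcz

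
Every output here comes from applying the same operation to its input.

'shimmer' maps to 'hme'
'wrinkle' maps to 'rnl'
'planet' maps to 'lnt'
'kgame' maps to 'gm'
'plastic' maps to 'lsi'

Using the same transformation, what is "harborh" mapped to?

abr

The transformation: keep every other character starting from the second (positions 2nd, 4th, 6th, ...).
Applying that to "harborh" gives "abr".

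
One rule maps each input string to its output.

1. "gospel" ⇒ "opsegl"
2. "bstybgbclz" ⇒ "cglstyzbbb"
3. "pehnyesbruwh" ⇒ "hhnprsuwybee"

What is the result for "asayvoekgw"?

gkosvwyaae

Looking at the pairs, the operation is to sort the characters into alphabetical order, then move the first 3 characters to the end (rotate left by 3).
"asayvoekgw" → "aaegkosvwy" → "gkosvwyaae".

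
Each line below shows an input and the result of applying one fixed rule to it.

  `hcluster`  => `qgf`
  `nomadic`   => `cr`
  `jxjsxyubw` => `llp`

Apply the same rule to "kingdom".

The transformation: keep one character in every 3, starting at position 2 (positions 2nd, 5th, 8th, ...), then shift every letter 12 places backward in the alphabet (wrapping around).
On "kingdom": the first step gives "id", and the second then gives "wr".
(Check on "nomadic": → "od" → "cr" ✓)

wr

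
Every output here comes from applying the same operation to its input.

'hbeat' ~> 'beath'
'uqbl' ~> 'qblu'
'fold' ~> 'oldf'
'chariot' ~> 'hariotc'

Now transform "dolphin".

olphind

Each output is the input with this applied: move the first character to the end.
On "dolphin" that produces "olphind".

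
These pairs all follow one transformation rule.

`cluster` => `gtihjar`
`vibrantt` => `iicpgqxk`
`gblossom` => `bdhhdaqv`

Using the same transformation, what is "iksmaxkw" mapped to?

lzmpbhzx

The pattern: shift every letter 11 places backward in the alphabet (wrapping around), then reverse the string.
Starting from "iksmaxkw": after the first operation, "xzhbpmzl"; after the second, "lzmpbhzx".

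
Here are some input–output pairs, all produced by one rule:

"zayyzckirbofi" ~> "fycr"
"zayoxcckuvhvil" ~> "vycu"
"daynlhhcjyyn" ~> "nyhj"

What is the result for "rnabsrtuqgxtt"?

Looking at the pairs, the operation is to keep one character in every 3, starting at position 3 (positions 3rd, 6th, 9th, ...), then move the last character to the front.
Applying both steps to "rnabsrtuqgxtt": "arqt", then "tarq".

tarq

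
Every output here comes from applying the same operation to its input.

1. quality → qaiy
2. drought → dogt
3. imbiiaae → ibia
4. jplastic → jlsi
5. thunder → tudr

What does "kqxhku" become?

kxk

The pattern: keep every other character starting from the first (positions 1st, 3rd, 5th, ...).
"kqxhku" → "kxk".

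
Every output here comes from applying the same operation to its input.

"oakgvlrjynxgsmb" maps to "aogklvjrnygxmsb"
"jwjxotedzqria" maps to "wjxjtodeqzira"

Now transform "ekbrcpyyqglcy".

Looking at the pairs, the operation is to swap each adjacent pair of characters (1↔2, 3↔4, ...).
Applying that to "ekbrcpyyqglcy" gives "kerbpcyygqcly".

kerbpcyygqcly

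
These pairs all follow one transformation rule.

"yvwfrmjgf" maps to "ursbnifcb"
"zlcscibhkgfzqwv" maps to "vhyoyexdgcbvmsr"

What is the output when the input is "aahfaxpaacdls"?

wwdbwtlwwyzho

The pattern: shift every letter 4 places backward in the alphabet (wrapping around).
On "aahfaxpaacdls" that produces "wwdbwtlwwyzho".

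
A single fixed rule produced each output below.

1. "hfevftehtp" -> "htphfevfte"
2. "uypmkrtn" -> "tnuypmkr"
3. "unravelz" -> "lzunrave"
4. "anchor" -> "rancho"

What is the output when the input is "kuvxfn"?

Looking at the pairs, the operation is to swap the front and back halves of the string, then move the first 2 characters to the end (rotate left by 2).
Working it through for "kuvxfn": intermediate "xfnkuv", final "nkuvxf".

nkuvxf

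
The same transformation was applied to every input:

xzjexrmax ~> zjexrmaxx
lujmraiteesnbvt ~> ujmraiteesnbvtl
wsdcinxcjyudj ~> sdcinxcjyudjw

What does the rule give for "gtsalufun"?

In each case the input is transformed by: move the first character to the end.
Doing the same to "gtsalufun": "tsalufung".

tsalufung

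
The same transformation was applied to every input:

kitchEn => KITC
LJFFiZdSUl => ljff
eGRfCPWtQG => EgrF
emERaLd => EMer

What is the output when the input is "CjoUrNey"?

cJOu

In each case the input is transformed by: flip the case of every letter, then keep only the first 4 characters.
Working it through for "CjoUrNey": intermediate "cJOuRnEY", final "cJOu".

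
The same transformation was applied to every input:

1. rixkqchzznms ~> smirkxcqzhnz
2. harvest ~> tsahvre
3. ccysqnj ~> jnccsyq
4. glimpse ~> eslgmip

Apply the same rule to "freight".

Looking at the pairs, the operation is to move the last 2 characters to the front (rotate right by 2), then swap each adjacent pair of characters (1↔2, 3↔4, ...).
Starting from "freight": after the first operation, "htfreig"; after the second, "thrfieg".

thrfieg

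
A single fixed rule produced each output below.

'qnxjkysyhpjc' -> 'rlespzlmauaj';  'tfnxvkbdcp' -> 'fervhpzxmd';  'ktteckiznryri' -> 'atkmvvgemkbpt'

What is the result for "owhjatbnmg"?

Each output is the input with this applied: shift every letter 2 places forward in the alphabet (wrapping around), then move the last 3 characters to the front (rotate right by 3).
For "owhjatbnmg", step one produces "qyjlcvdpoi"; step two turns that into "poiqyjlcvd".

poiqyjlcvd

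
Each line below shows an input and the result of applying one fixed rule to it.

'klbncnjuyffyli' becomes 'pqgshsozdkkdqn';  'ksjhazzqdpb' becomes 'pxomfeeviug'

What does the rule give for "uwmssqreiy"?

zbrxxvwjnd

What's happening: shift every letter 5 places forward in the alphabet (wrapping around).
On "uwmssqreiy" that produces "zbrxxvwjnd".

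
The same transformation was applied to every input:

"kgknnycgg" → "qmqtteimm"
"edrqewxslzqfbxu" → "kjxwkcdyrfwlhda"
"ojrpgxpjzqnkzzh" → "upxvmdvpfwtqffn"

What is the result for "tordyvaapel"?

zuxjebggvkr

In each case the input is transformed by: shift every letter 6 places forward in the alphabet (wrapping around).
"tordyvaapel" → "zuxjebggvkr".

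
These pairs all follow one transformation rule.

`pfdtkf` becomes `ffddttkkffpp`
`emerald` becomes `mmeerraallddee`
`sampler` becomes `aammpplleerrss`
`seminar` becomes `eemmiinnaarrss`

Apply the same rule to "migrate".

The pattern: move the first character to the end, then double every character.
On "migrate": the first step gives "igratem", and the second then gives "iiggrraatteemm".
(Check on "pfdtkf": → "fdtkfp" → "ffddttkkffpp" ✓)

iiggrraatteemm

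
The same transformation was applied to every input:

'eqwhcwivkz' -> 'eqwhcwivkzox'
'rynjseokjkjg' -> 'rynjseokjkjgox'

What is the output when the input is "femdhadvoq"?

Looking at the pairs, the operation is to append "ox".
Applying that to "femdhadvoq" gives "femdhadvoqox".

femdhadvoqox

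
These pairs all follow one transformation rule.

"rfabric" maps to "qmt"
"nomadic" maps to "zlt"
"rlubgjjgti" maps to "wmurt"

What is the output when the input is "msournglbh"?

dfyws

Looking at the pairs, the operation is to keep every other character starting from the second (positions 2nd, 4th, 6th, ...), then shift every letter 11 places forward in the alphabet (wrapping around).
"msournglbh" → "sunlh" → "dfyws".
(Check on "rlubgjjgti": → "lbjgi" → "wmurt" ✓)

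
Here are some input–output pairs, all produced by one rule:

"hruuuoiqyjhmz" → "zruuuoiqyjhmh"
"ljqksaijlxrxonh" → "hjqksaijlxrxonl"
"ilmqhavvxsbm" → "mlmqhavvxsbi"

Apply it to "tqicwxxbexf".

Looking at the pairs, the operation is to swap the first and last characters.
So "tqicwxxbexf" becomes "fqicwxxbext".

fqicwxxbext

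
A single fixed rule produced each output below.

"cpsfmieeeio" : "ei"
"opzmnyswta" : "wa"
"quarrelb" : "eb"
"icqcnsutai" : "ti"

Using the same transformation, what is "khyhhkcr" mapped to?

kr

The transformation: keep every other character starting from the second (positions 2nd, 4th, 6th, ...), then keep only the last 2 characters.
Starting from "khyhhkcr": after the first operation, "hhkr"; after the second, "kr".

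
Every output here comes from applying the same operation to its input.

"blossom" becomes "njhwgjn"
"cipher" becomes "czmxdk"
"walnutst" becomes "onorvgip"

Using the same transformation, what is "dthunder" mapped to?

yzmyocpi

What's happening: move the last 3 characters to the front (rotate right by 3), then shift every letter 5 places backward in the alphabet (wrapping around).
Starting from "dthunder": after the first operation, "derdthun"; after the second, "yzmyocpi".
(Check on "cipher": → "hercip" → "czmxdk" ✓)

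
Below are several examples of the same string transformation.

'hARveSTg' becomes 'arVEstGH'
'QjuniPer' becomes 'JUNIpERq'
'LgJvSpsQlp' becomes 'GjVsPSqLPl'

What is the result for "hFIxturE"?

The pattern: move the first character to the end, then flip the case of every letter.
Applying both steps to "hFIxturE": "FIxturEh", then "fiXTUReH".

fiXTUReH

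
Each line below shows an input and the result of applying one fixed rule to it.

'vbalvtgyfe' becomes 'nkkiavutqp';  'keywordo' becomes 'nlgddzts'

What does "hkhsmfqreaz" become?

Rule — sort the characters into reverse alphabetical order, then shift every letter 11 places backward in the alphabet (wrapping around).
Starting from "hkhsmfqreaz": after the first operation, "zsrqmkhhfea"; after the second, "ohgfbzwwutp".

ohgfbzwwutp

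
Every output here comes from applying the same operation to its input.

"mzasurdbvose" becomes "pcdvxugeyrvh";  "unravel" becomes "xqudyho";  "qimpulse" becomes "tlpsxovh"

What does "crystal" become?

fubvwdo

The transformation: shift every letter 3 places forward in the alphabet (wrapping around).
Applying that to "crystal" gives "fubvwdo".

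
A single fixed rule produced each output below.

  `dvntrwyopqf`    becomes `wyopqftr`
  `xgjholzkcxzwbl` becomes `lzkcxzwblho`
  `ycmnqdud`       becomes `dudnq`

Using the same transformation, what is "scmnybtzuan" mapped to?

Looking at the pairs, the operation is to delete the first 3 characters, then move the first 2 characters to the end (rotate left by 2).
Applying both steps to "scmnybtzuan": "nybtzuan", then "btzuanny".

btzuanny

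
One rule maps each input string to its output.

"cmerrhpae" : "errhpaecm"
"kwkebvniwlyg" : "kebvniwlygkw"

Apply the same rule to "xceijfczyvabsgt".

eijfczyvabsgtxc

Looking at the pairs, the operation is to move the first 2 characters to the end (rotate left by 2).
Doing the same to "xceijfczyvabsgt": "eijfczyvabsgtxc".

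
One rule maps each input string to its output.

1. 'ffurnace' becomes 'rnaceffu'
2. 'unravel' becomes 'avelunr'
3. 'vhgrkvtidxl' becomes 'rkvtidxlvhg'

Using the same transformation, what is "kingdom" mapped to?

gdomkin

Rule — move the first 3 characters to the end (rotate left by 3).
Doing the same to "kingdom": "gdomkin".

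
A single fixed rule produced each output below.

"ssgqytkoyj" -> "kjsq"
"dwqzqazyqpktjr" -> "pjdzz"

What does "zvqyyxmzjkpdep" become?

The transformation: keep one character in every 3, starting at position 1 (positions 1st, 4th, 7th, ...), then move the last 2 characters to the front (rotate right by 2).
Applying that to "zvqyyxmzjkpdep" gives "kezym".

kezym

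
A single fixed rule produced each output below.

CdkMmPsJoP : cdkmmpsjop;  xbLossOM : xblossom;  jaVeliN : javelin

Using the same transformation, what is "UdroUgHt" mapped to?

In each case the input is transformed by: convert every letter to lowercase.
Applying that to "UdroUgHt" gives "udrought".

udrought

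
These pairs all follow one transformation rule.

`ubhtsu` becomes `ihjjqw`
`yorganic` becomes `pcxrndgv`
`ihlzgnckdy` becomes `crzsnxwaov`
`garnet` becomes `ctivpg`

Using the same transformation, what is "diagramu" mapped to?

gpbjsxpv

The pattern: shift every letter 11 places backward in the alphabet (wrapping around), then swap the front and back halves of the string.
"diagramu" → "sxpvgpbj" → "gpbjsxpv".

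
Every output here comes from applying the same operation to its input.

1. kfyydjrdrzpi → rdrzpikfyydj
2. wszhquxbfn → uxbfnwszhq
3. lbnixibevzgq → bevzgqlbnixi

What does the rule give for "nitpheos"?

What's happening: swap the front and back halves of the string.
So "nitpheos" becomes "heosnitp".

heosnitp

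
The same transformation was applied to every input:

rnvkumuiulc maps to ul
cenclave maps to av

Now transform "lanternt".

rn

Each output is the input with this applied: move the last character to the front, then keep only the last 2 characters.
Applying both steps to "lanternt": "tlantern", then "rn".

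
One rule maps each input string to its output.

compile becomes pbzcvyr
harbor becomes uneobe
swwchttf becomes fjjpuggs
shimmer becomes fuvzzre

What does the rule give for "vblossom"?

ioybffbz

The pattern: shift every letter 13 places forward in the alphabet (wrapping around) — i.e. ROT13.
"vblossom" → "ioybffbz".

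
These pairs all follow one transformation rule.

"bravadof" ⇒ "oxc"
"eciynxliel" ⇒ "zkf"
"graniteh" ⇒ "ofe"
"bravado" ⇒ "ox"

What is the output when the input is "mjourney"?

gov

What's happening: shift every letter 3 places backward in the alphabet (wrapping around), then keep one character in every 3, starting at position 2 (positions 2nd, 5th, 8th, ...).
For "mjourney", step one produces "jglrokbv"; step two turns that into "gov".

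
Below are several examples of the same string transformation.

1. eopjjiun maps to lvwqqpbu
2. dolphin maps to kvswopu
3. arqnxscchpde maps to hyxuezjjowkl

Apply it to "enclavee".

Rule — shift every letter 7 places forward in the alphabet (wrapping around).
Applying that to "enclavee" gives "lujshcll".

lujshcll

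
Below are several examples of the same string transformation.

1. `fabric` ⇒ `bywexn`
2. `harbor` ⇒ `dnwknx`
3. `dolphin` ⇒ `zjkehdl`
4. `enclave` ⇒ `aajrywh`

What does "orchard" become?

The transformation: take characters alternately from the front and the back (1st, last, 2nd, 2nd-last, ...), then shift every letter 4 places backward in the alphabet (wrapping around).
Applying both steps to "orchard": "odrrcah", then "kznnywd".
(Check on "dolphin": → "dnoilhp" → "zjkehdl" ✓)

kznnywd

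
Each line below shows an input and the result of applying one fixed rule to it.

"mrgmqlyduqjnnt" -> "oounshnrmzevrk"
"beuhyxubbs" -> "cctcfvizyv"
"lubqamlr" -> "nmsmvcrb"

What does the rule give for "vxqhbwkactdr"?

The rule is to move the last 3 characters to the front (rotate right by 3), then shift every letter 1 place forward in the alphabet (wrapping around).
"vxqhbwkactdr" → "tdrvxqhbwkac" → "ueswyricxlbd".

ueswyricxlbd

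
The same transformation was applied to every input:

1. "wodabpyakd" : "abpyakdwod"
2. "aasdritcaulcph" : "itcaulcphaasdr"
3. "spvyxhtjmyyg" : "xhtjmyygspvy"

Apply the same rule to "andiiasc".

In each case the input is transformed by: move the last 2 characters to the front (rotate right by 2), then swap the front and back halves of the string.
Starting from "andiiasc": after the first operation, "scandiia"; after the second, "diiascan".
(Check on "spvyxhtjmyyg": → "ygspvyxhtjmy" → "xhtjmyygspvy" ✓)

diiascan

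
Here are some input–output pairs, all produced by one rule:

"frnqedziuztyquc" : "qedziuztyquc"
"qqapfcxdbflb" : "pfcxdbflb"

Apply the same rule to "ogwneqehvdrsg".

neqehvdrsg

Looking at the pairs, the operation is to delete the first 3 characters.
Applying that to "ogwneqehvdrsg" gives "neqehvdrsg".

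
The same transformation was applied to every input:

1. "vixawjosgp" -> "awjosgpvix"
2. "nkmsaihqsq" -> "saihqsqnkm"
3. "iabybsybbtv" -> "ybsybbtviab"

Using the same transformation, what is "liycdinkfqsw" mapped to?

What's happening: move the first 3 characters to the end (rotate left by 3).
On "liycdinkfqsw" that produces "cdinkfqswliy".

cdinkfqswliy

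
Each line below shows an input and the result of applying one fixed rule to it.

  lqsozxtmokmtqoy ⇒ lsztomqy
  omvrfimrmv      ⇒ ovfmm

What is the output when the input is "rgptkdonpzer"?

The transformation: keep every other character starting from the first (positions 1st, 3rd, 5th, ...).
On "rgptkdonpzer" that produces "rpkope".

rpkope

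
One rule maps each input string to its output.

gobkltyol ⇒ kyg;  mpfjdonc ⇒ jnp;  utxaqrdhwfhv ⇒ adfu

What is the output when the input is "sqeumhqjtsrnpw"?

uqspq

The transformation: move the first 3 characters to the end (rotate left by 3), then keep one character in every 3, starting at position 1 (positions 1st, 4th, 7th, ...).
"sqeumhqjtsrnpw" → "umhqjtsrnpwsqe" → "uqspq".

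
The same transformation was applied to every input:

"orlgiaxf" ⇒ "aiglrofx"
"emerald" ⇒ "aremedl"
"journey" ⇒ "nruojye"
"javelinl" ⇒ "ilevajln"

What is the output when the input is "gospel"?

psogle

The transformation: reverse the string, then move the first 2 characters to the end (rotate left by 2).
Applying both steps to "gospel": "lepsog", then "psogle".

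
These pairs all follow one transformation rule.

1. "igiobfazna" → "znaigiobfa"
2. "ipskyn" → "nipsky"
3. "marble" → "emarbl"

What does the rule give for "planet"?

Rule — swap the front and back halves of the string, then move the first 2 characters to the end (rotate left by 2).
Working it through for "planet": intermediate "netpla", final "tplane".

tplane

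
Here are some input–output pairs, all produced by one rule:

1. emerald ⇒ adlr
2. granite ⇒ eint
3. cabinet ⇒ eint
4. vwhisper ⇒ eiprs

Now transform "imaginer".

Looking at the pairs, the operation is to delete the first 3 characters, then sort the characters into alphabetical order.
On "imaginer": the first step gives "giner", and the second then gives "eginr".

eginr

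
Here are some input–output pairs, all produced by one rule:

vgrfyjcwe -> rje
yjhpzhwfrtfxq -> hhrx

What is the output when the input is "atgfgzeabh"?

gzb

Looking at the pairs, the operation is to keep one character in every 3, starting at position 3 (positions 3rd, 6th, 9th, ...).
"atgfgzeabh" → "gzb".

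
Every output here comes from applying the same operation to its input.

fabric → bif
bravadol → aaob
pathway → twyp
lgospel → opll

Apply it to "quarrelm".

arlq

Rule — keep every other character starting from the first (positions 1st, 3rd, 5th, ...), then move the first character to the end.
So "quarrelm" becomes "arlq".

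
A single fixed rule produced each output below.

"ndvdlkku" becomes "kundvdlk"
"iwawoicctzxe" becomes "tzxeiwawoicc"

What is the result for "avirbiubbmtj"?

Each output is the input with this applied: move the first 2 characters to the end (rotate left by 2), then swap the front and back halves of the string.
On "avirbiubbmtj": the first step gives "irbiubbmtjav", and the second then gives "bmtjavirbiub".

bmtjavirbiub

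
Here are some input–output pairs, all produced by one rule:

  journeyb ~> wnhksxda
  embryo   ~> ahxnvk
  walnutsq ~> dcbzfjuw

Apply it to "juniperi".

ynarsdwr

Looking at the pairs, the operation is to swap the front and back halves of the string, then shift every letter 9 places forward in the alphabet (wrapping around).
On "juniperi" that produces "ynarsdwr".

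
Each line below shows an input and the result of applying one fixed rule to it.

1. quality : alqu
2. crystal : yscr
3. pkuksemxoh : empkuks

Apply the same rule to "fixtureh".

tufix

The transformation: delete the last 3 characters, then move the last 2 characters to the front (rotate right by 2).
For "fixtureh", step one produces "fixtu"; step two turns that into "tufix".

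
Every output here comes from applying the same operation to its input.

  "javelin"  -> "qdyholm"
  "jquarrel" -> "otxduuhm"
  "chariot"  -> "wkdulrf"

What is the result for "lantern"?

The transformation: swap the first and last characters, then shift every letter 3 places forward in the alphabet (wrapping around).
For "lantern" the result is "qdqwhuo".

qdqwhuo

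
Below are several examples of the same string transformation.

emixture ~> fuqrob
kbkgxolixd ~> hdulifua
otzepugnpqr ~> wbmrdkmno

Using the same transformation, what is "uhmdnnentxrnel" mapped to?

The transformation: delete the first 2 characters, then shift every letter 3 places backward in the alphabet (wrapping around).
"uhmdnnentxrnel" → "jakkbkquokbi".

jakkbkquokbi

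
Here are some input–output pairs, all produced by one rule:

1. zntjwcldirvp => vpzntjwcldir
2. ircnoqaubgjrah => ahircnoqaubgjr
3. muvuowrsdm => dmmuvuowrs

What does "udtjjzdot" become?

otudtjjzd

The rule is to move the last 2 characters to the front (rotate right by 2).
"udtjjzdot" → "otudtjjzd".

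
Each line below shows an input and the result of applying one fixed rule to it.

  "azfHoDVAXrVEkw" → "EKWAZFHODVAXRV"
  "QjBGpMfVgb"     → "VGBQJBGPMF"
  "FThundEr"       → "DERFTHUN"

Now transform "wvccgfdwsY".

WSYWVCCGFD

The pattern: move the last 3 characters to the front (rotate right by 3), then convert every letter to uppercase.
Applying both steps to "wvccgfdwsY": "wsYwvccgfd", then "WSYWVCCGFD".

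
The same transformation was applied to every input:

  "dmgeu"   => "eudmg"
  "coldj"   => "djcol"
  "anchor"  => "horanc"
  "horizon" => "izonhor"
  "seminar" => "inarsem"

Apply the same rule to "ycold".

ldyco

Rule — move the first 3 characters to the end (rotate left by 3).
Doing the same to "ycold": "ldyco".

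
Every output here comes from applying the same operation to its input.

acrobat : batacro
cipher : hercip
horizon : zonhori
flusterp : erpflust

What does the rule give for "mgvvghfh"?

In each case the input is transformed by: move the last 3 characters to the front (rotate right by 3).
For "mgvvghfh" the result is "hfhmgvvg".

hfhmgvvg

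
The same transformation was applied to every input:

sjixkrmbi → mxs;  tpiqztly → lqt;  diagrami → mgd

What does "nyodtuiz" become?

idn

The pattern: keep one character in every 3, starting at position 1 (positions 1st, 4th, 7th, ...), then reverse the string.
On "nyodtuiz" that produces "idn".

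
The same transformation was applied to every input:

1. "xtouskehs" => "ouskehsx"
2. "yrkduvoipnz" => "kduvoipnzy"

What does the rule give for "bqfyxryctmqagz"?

fyxryctmqagzb

Looking at the pairs, the operation is to move the first character to the end, then delete the first character.
For "bqfyxryctmqagz", step one produces "qfyxryctmqagzb"; step two turns that into "fyxryctmqagzb".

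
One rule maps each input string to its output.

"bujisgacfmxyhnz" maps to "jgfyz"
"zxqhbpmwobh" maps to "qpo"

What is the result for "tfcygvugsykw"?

cvsw

What's happening: keep one character in every 3, starting at position 3 (positions 3rd, 6th, 9th, ...).
On "tfcygvugsykw" that produces "cvsw".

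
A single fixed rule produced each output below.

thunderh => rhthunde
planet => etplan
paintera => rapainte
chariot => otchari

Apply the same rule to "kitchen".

What's happening: move the last 2 characters to the front (rotate right by 2).
For "kitchen" the result is "enkitch".

enkitch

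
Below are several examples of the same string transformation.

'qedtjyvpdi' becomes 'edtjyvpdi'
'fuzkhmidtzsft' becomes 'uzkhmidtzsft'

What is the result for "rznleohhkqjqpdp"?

Looking at the pairs, the operation is to delete the first character.
Doing the same to "rznleohhkqjqpdp": "znleohhkqjqpdp".

znleohhkqjqpdp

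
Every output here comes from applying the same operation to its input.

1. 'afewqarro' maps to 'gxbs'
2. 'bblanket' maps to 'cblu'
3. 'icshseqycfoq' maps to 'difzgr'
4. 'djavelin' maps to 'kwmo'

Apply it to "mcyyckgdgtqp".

Each output is the input with this applied: keep every other character starting from the second (positions 2nd, 4th, 6th, ...), then shift every letter 1 place forward in the alphabet (wrapping around).
On "mcyyckgdgtqp": the first step gives "cykdtp", and the second then gives "dzleuq".

dzleuq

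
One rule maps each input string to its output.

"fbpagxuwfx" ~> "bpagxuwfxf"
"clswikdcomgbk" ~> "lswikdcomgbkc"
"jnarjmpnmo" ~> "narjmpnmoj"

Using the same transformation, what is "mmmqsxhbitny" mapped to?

Rule — move the first character to the end.
So "mmmqsxhbitny" becomes "mmqsxhbitnym".

mmqsxhbitnym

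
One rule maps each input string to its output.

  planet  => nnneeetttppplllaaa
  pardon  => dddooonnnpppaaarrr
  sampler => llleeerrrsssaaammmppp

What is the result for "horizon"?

zzzooonnnhhhooorrriii

In each case the input is transformed by: move the last 3 characters to the front (rotate right by 3), then repeat every character 3 times.
Working it through for "horizon": intermediate "zonhori", final "zzzooonnnhhhooorrriii".
(Check on "planet": → "netpla" → "nnneeetttppplllaaa" ✓)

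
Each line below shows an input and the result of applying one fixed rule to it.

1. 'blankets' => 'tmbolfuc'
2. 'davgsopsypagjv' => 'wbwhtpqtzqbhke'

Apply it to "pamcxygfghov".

What's happening: shift every letter 1 place forward in the alphabet (wrapping around), then swap the first and last characters.
For "pamcxygfghov", step one produces "qbndyzhghipw"; step two turns that into "wbndyzhghipq".

wbndyzhghipq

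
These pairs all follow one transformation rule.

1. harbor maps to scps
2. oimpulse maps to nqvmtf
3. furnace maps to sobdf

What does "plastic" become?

Each output is the input with this applied: shift every letter 1 place forward in the alphabet (wrapping around), then delete the first 2 characters.
"plastic" → "qmbtujd" → "btujd".

btujd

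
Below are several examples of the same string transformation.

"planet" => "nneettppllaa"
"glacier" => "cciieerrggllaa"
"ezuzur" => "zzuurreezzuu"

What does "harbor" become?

Rule — move the first 3 characters to the end (rotate left by 3), then double every character.
On "harbor": the first step gives "borhar", and the second then gives "bboorrhhaarr".

bboorrhhaarr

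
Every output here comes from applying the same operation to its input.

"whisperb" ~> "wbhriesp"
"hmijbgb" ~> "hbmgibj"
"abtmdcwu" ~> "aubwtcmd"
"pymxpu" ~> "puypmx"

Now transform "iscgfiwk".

The transformation: take characters alternately from the front and the back (1st, last, 2nd, 2nd-last, ...).
So "iscgfiwk" becomes "ikswcigf".

ikswcigf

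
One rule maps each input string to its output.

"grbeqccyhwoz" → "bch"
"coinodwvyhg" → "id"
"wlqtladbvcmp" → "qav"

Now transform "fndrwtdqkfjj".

The pattern: keep one character in every 3, starting at position 3 (positions 3rd, 6th, 9th, ...), then delete the last character.
"fndrwtdqkfjj" → "dtkj" → "dtk".

dtk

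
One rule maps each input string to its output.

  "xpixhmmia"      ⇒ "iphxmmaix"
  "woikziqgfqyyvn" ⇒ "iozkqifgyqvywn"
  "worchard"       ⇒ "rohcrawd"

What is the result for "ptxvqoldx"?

In each case the input is transformed by: move the first character to the end, then swap each adjacent pair of characters (1↔2, 3↔4, ...).
"ptxvqoldx" → "xtqvloxdp".

xtqvloxdp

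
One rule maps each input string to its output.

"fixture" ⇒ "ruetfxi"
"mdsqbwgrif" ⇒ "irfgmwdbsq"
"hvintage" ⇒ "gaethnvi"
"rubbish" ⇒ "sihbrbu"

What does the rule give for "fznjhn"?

hjnnfz

Looking at the pairs, the operation is to move the last 2 characters to the front (rotate right by 2), then take characters alternately from the front and the back (1st, last, 2nd, 2nd-last, ...).
For "fznjhn", step one produces "hnfznj"; step two turns that into "hjnnfz".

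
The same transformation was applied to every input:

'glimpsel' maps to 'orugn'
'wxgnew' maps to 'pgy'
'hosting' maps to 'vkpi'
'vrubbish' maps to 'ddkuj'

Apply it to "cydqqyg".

ssai

Each output is the input with this applied: shift every letter 2 places forward in the alphabet (wrapping around), then delete the first 3 characters.
Working it through for "cydqqyg": intermediate "eafssai", final "ssai".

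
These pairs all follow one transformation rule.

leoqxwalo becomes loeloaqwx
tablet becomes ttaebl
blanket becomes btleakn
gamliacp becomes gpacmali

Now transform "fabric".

Looking at the pairs, the operation is to take characters alternately from the front and the back (1st, last, 2nd, 2nd-last, ...).
Doing the same to "fabric": "fcaibr".

fcaibr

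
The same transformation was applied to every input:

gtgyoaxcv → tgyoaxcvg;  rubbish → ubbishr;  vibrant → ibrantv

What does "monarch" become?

In each case the input is transformed by: move the first character to the end.
For "monarch" the result is "onarchm".

onarchm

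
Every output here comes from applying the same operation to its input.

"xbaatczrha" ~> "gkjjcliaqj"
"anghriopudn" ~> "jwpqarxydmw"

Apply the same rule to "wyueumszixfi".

The rule is to shift every letter 9 places forward in the alphabet (wrapping around).
Applying that to "wyueumszixfi" gives "fhdndvbirgor".

fhdndvbirgor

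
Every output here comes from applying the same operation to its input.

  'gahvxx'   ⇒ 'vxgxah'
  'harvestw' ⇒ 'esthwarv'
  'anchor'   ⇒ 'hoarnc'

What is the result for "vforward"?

warvdfor

In each case the input is transformed by: swap the first and last characters, then swap the front and back halves of the string.
On "vforward" that produces "warvdfor".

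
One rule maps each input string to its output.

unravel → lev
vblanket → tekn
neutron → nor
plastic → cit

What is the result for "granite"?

The pattern: take characters alternately from the front and the back (1st, last, 2nd, 2nd-last, ...), then keep every other character starting from the second (positions 2nd, 4th, 6th, ...).
Working it through for "granite": intermediate "gertain", final "eti".

eti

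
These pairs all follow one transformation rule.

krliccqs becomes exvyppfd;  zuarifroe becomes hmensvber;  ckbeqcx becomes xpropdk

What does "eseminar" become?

The pattern: swap each adjacent pair of characters (1↔2, 3↔4, ...), then shift every letter 13 places forward in the alphabet (wrapping around) — i.e. ROT13.
Starting from "eseminar": after the first operation, "semenira"; after the second, "frzraven".

frzraven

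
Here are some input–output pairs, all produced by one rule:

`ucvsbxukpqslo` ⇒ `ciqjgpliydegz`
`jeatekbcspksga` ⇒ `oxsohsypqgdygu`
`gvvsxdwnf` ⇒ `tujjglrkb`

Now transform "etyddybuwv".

Rule — shift every letter 12 places backward in the alphabet (wrapping around), then move the last character to the front.
Working it through for "etyddybuwv": intermediate "shmrrmpikj", final "jshmrrmpik".
(Check on "ucvsbxukpqslo": → "iqjgpliydegzc" → "ciqjgpliydegz" ✓)

jshmrrmpik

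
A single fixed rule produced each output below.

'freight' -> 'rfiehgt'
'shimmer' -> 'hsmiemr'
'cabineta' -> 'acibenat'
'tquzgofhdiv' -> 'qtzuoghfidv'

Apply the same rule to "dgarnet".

The pattern: swap each adjacent pair of characters (1↔2, 3↔4, ...).
Doing the same to "dgarnet": "gdraent".

gdraent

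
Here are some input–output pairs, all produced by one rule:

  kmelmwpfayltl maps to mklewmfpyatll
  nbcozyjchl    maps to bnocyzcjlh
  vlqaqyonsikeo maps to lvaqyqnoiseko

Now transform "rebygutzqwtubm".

erybugztwqutmb

The rule is to swap each adjacent pair of characters (1↔2, 3↔4, ...).
On "rebygutzqwtubm" that produces "erybugztwqutmb".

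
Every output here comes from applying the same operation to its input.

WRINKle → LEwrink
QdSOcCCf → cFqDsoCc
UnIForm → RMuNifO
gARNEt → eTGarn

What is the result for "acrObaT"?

Rule — move the last 2 characters to the front (rotate right by 2), then flip the case of every letter.
Working it through for "acrObaT": intermediate "aTacrOb", final "AtACRoB".
(Check on "WRINKle": → "leWRINK" → "LEwrink" ✓)

AtACRoB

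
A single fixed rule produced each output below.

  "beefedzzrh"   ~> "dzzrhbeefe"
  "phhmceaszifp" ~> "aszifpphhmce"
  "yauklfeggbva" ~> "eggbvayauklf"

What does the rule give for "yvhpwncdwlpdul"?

dwlpdulyvhpwnc

Rule — swap the front and back halves of the string.
So "yvhpwncdwlpdul" becomes "dwlpdulyvhpwnc".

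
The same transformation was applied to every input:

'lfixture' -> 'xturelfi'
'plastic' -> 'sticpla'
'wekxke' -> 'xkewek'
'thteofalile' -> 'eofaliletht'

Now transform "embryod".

ryodemb

The transformation: move the first 3 characters to the end (rotate left by 3).
So "embryod" becomes "ryodemb".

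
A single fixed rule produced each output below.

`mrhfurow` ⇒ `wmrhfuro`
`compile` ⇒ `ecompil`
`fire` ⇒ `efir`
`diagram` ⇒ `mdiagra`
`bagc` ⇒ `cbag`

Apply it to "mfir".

The pattern: move the last character to the front.
Applying that to "mfir" gives "rmfi".

rmfi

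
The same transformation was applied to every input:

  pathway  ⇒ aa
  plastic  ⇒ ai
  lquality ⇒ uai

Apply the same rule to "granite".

In each case the input is transformed by: keep only the vowels.
On "granite" that produces "aie".

aie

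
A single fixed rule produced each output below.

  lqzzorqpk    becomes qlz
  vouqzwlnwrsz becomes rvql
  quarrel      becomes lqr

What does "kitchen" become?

Each output is the input with this applied: keep one character in every 3, starting at position 1 (positions 1st, 4th, 7th, ...), then move the last character to the front.
For "kitchen", step one produces "kcn"; step two turns that into "nkc".

nkc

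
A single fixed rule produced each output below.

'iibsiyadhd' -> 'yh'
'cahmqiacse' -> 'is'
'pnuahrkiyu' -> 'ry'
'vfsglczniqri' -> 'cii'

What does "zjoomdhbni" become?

dn

What's happening: delete the first 3 characters, then keep one character in every 3, starting at position 3 (positions 3rd, 6th, 9th, ...).
For "zjoomdhbni", step one produces "omdhbni"; step two turns that into "dn".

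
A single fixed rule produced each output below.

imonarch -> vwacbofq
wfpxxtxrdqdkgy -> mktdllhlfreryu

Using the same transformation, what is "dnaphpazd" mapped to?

rrbodvdon

The transformation: move the last character to the front, then shift every letter 12 places backward in the alphabet (wrapping around).
Working it through for "dnaphpazd": intermediate "ddnaphpaz", final "rrbodvdon".
(Check on "imonarch": → "himonarc" → "vwacbofq" ✓)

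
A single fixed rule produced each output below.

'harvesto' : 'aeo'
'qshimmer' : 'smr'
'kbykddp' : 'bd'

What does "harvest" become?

The pattern: keep one character in every 3, starting at position 2 (positions 2nd, 5th, 8th, ...).
So "harvest" becomes "ae".

ae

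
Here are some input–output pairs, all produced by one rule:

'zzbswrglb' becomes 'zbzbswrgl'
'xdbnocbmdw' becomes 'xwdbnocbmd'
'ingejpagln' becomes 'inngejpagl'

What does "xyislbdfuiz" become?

Looking at the pairs, the operation is to swap the first and last characters, then move the last character to the front.
For "xyislbdfuiz", step one produces "zyislbdfuix"; step two turns that into "xzyislbdfui".

xzyislbdfui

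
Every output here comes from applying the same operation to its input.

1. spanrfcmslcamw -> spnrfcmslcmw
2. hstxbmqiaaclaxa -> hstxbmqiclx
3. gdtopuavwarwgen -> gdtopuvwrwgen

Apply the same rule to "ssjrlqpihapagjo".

The transformation: remove every "a".
So "ssjrlqpihapagjo" becomes "ssjrlqpihpgjo".

ssjrlqpihpgjo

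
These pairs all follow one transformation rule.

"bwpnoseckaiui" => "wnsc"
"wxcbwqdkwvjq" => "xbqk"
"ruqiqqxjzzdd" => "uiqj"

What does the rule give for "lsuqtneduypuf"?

sqnd

What's happening: keep every other character starting from the second (positions 2nd, 4th, 6th, ...), then keep only the first 4 characters.
"lsuqtneduypuf" → "sqndyu" → "sqnd".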